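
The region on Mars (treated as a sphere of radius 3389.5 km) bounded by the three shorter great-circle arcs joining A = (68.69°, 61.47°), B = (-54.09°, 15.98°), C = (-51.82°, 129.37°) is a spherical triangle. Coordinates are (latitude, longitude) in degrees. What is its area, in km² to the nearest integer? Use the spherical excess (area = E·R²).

27330919 km²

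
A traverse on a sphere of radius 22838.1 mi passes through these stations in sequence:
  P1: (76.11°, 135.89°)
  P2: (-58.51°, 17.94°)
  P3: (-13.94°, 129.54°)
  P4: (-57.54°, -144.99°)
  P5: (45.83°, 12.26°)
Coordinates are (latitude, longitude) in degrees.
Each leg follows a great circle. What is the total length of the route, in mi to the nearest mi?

Leg P1→P2: central angle 2.6607 rad, distance 60764.7 mi.
Leg P2→P3: central angle 1.5520 rad, distance 35444.6 mi.
Leg P3→P4: central angle 1.3239 rad, distance 30235.0 mi.
Leg P4→P5: central angle 2.8243 rad, distance 64502.3 mi.
Total: 60764.7 + 35444.6 + 30235.0 + 64502.3 ≈ 190947 mi.

190947 mi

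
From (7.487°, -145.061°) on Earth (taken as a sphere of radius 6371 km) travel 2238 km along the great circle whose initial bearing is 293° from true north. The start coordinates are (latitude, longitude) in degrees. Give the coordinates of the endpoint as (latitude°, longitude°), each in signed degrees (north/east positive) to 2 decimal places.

14.81°, -164.19°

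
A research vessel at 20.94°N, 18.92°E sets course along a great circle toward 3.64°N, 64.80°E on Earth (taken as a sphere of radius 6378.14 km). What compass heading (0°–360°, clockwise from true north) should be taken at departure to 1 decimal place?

Δλ = 45.880° = 0.8008 rad.
y = sin Δλ · cos φ₂ = (0.7179)(0.9980) = 0.7164
x = cos φ₁ sin φ₂ − sin φ₁ cos φ₂ cos Δλ = (0.9340)(0.0635) − (0.3574)(0.9980)(0.6962) = -0.1890
θ = atan2(y, x) = 104.78°, so the bearing is 104.8°.

104.8°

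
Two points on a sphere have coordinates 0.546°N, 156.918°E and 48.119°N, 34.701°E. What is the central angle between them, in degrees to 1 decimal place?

110.4°

With latitudes φ₁ = 0.546°, φ₂ = 48.119° and longitude difference Δλ = -122.217°:
Haversine: a = sin²(Δφ/2) + cos φ₁ cos φ₂ sin²(Δλ/2) = 0.1627 + (1.0000)(0.6676)(0.7666) = 0.67440.
Central angle c = 2·arcsin(√a) = 1.92708 rad.
So the angular separation is 110.4°.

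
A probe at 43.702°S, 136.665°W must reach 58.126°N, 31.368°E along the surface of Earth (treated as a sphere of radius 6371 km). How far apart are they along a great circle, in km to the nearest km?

Let φ₁ = -0.7627 rad, φ₂ = 1.0145 rad, and Δλ = 2.9327 rad.
cos c = sin φ₁ sin φ₂ + cos φ₁ cos φ₂ cos Δλ = (-0.6909)(0.8492) + (0.7229)(0.5281)(-0.9783) = -0.96018,
so c = arccos(-0.96018) = 2.85845 rad.
Distance = R·c = 6371 × 2.8585 ≈ 18211 km.

18211 km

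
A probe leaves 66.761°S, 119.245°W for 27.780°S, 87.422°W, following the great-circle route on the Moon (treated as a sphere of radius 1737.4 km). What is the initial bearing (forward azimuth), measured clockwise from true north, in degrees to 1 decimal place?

Δλ = 31.823° = 0.5554 rad.
y = sin Δλ · cos φ₂ = (0.5273)(0.8847) = 0.4665
x = cos φ₁ sin φ₂ − sin φ₁ cos φ₂ cos Δλ = (0.3946)(-0.4661) − (-0.9189)(0.8847)(0.8497) = 0.5069
θ = atan2(y, x) = 42.63°, so the bearing is 42.6°.

42.6°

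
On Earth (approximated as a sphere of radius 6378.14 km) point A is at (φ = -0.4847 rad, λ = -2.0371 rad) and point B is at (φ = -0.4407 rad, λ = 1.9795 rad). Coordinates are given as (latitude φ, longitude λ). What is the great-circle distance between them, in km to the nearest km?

12057 km

With latitudes φ₁ = -27.771°, φ₂ = -25.250° and longitude difference Δλ = -129.866°:
cos c = sin φ₁ sin φ₂ + cos φ₁ cos φ₂ cos Δλ = (-0.4659)(-0.4266) + (0.8848)(0.9045)(-0.6410) = -0.31421,
so c = arccos(-0.31421) = 1.89042 rad.
Distance = R·c = 6378.14 × 1.8904 ≈ 12057 km.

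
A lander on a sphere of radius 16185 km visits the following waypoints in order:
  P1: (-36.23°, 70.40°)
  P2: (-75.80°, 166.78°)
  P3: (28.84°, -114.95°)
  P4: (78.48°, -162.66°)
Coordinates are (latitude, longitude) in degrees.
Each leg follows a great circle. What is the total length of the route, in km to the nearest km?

63690 km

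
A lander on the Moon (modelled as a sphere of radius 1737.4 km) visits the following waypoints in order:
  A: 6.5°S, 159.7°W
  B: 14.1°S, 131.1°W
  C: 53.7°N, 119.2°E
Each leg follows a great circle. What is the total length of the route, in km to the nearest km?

4308 km

Leg A→B: central angle 0.5082 rad, distance 882.9 km.
Leg B→C: central angle 1.9713 rad, distance 3424.9 km.
Total: 882.9 + 3424.9 ≈ 4308 km.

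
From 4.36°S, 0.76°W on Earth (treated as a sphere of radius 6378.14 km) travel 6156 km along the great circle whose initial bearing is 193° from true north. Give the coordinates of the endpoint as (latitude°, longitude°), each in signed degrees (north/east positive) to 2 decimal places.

Angular distance δ = d/R = 6156/6378.14 = 0.96517 rad; initial bearing θ = 3.3685 rad.
sin φ₂ = sin φ₁ cos δ + cos φ₁ sin δ cos θ = (-0.0760)(0.5693) + (0.9971)(0.8221)(-0.9744) = -0.8420, so φ₂ = -57.36°.
Δλ = atan2(sin θ sin δ cos φ₁, cos δ − sin φ₁ sin φ₂) = atan2(-0.1844, 0.5053) = -20.051°.
λ₂ = -0.760° − 20.051° = -20.81°.

-57.36°, -20.81°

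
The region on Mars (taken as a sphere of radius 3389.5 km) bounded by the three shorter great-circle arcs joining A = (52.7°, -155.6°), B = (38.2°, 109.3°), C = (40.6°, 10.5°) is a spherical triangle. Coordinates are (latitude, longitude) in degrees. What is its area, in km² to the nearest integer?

Side lengths (central angles): a = 1.2544, b = 1.4997, c = 1.1045 rad; semiperimeter s = 1.9293.
By l'Huilier's theorem, tan(E/4) = √[tan(s/2) tan((s−a)/2) tan((s−b)/2) tan((s−c)/2)], giving spherical excess E = 0.8654 rad.
Area = E·R² = 0.8654 × (3389.5)² ≈ 9942338 km².

9942338 km²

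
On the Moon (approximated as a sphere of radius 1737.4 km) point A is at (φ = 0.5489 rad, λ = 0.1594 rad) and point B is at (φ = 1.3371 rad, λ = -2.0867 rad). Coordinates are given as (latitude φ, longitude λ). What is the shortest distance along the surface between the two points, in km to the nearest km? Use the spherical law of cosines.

With latitudes φ₁ = 31.450°, φ₂ = 76.610° and longitude difference Δλ = -128.692°:
cos c = sin φ₁ sin φ₂ + cos φ₁ cos φ₂ cos Δλ = (0.5217)(0.9728) + (0.8531)(0.2316)(-0.6251) = 0.38407,
so c = arccos(0.38407) = 1.17660 rad.
Distance = R·c = 1737.4 × 1.1766 ≈ 2044 km.

2044 km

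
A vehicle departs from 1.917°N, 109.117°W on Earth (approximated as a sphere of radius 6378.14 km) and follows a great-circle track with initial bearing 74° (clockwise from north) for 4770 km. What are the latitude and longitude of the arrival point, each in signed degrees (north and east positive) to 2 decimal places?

12.23°, -67.13°

Angular distance δ = d/R = 4770/6378.14 = 0.74787 rad; initial bearing θ = 1.2915 rad.
sin φ₂ = sin φ₁ cos δ + cos φ₁ sin δ cos θ = (0.0335)(0.7331) + (0.9994)(0.6801)(0.2756) = 0.2119, so φ₂ = 12.23°.
Δλ = atan2(sin θ sin δ cos φ₁, cos δ − sin φ₁ sin φ₂) = atan2(0.6534, 0.7261) = 41.984°.
λ₂ = -109.117° + 41.984° = -67.13°.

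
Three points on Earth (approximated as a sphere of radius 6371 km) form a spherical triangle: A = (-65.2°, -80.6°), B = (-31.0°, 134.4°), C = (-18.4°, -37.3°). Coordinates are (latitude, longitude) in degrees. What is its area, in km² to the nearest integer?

22319866 km²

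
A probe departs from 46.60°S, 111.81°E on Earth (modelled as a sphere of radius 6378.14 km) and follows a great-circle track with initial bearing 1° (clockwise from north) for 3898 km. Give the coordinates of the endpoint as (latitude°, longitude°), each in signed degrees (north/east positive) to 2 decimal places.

-11.59°, 112.40°

Angular distance δ = d/R = 3898/6378.14 = 0.61115 rad; initial bearing θ = 0.0175 rad.
sin φ₂ = sin φ₁ cos δ + cos φ₁ sin δ cos θ = (-0.7266)(0.8190) + (0.6871)(0.5738)(0.9998) = -0.2009, so φ₂ = -11.59°.
Δλ = atan2(sin θ sin δ cos φ₁, cos δ − sin φ₁ sin φ₂) = atan2(0.0069, 0.6730) = 0.586°.
λ₂ = 111.810° + 0.586° = 112.40°.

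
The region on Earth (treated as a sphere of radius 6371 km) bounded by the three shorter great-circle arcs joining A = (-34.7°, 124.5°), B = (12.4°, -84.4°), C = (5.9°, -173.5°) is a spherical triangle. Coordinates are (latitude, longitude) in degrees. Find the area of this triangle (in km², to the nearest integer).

55487959 km²

Side lengths (central angles): a = 1.5335, b = 1.2393, c = 2.5414 rad; semiperimeter s = 2.6571.
By l'Huilier's theorem, tan(E/4) = √[tan(s/2) tan((s−a)/2) tan((s−b)/2) tan((s−c)/2)], giving spherical excess E = 1.3670 rad.
Area = E·R² = 1.3670 × (6371)² ≈ 55487959 km².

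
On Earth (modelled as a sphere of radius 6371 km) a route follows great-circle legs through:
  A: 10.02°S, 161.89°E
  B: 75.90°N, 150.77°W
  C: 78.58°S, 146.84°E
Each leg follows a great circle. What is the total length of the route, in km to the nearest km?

Leg A→B: central angle 1.5770 rad, distance 10046.9 km.
Leg B→C: central angle 2.7607 rad, distance 17588.1 km.
Total: 10046.9 + 17588.1 ≈ 27635 km.

27635 km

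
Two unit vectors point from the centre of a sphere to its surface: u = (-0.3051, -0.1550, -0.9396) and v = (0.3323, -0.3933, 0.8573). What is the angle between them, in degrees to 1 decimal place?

147.8°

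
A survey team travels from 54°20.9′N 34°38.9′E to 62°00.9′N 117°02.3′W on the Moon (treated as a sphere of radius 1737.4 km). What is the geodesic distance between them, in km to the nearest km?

With latitudes φ₁ = 54.348°, φ₂ = 62.015° and longitude difference Δλ = -151.687°:
cos c = sin φ₁ sin φ₂ + cos φ₁ cos φ₂ cos Δλ = (0.8126)(0.8831) + (0.5829)(0.4692)(-0.8804) = 0.47678,
so c = arccos(0.47678) = 1.07381 rad.
Distance = R·c = 1737.4 × 1.0738 ≈ 1866 km.

1866 km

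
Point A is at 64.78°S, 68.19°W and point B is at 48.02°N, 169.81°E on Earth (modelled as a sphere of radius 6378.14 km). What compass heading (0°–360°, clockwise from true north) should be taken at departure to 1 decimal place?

269.6°

Δλ = -122.000° = -2.1293 rad.
y = sin Δλ · cos φ₂ = (-0.8480)(0.6689) = -0.5672
x = cos φ₁ sin φ₂ − sin φ₁ cos φ₂ cos Δλ = (0.4261)(0.7434) − (-0.9047)(0.6689)(-0.5299) = -0.0039
θ = atan2(y, x) = -90.40°; adding 360° gives 269.6°.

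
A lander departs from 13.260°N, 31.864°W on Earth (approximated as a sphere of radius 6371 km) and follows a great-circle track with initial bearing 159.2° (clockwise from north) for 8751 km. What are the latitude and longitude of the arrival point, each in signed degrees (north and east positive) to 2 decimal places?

-57.92°, 9.11°

Angular distance δ = d/R = 8751/6371 = 1.37357 rad; initial bearing θ = 2.7786 rad.
sin φ₂ = sin φ₁ cos δ + cos φ₁ sin δ cos θ = (0.2294)(0.1960) + (0.9733)(0.9806)(-0.9348) = -0.8473, so φ₂ = -57.92°.
Δλ = atan2(sin θ sin δ cos φ₁, cos δ − sin φ₁ sin φ₂) = atan2(0.3389, 0.3903) = 40.971°.
λ₂ = -31.864° + 40.971° = 9.11°.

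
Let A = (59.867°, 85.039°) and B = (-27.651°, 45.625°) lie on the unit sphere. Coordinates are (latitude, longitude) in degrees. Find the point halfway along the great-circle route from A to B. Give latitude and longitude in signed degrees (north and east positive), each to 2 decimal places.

Central angle δ = 1.6287 rad. Interpolating on the sphere with fraction f = 0.5:
P = [sin((1−f)δ)·A + sin(fδ)·B] / sin δ = 0.7285·A + 0.7285·B in Cartesian coordinates,
giving P = (0.4829, 0.8256, 0.2920), i.e. latitude 16.98°, longitude 59.68°.

16.98°, 59.68°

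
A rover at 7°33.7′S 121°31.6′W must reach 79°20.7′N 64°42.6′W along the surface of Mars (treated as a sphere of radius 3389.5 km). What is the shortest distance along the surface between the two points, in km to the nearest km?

5423 km

Let φ₁ = -0.1320 rad, φ₂ = 1.3848 rad, and Δλ = 0.9916 rad.
Haversine: a = sin²(Δφ/2) + cos φ₁ cos φ₂ sin²(Δλ/2) = 0.4730 + (0.9913)(0.1849)(0.2263) = 0.51450.
Central angle c = 2·arcsin(√a) = 1.59981 rad.
Distance = R·c = 3389.5 × 1.5998 ≈ 5423 km.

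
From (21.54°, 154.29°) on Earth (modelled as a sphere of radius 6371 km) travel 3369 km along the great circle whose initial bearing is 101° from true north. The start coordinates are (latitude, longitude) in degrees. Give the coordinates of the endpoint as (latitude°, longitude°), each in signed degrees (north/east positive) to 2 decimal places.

Angular distance δ = d/R = 3369/6371 = 0.52880 rad; initial bearing θ = 1.7628 rad.
sin φ₂ = sin φ₁ cos δ + cos φ₁ sin δ cos θ = (0.3672)(0.8634) + (0.9302)(0.5045)(-0.1908) = 0.2275, so φ₂ = 13.15°.
Δλ = atan2(sin θ sin δ cos φ₁, cos δ − sin φ₁ sin φ₂) = atan2(0.4606, 0.7799) = 30.568°.
λ₂ = 154.290° + 30.568° = 184.86° → -175.14° after wrapping to (−180°, 180°].

13.15°, -175.14°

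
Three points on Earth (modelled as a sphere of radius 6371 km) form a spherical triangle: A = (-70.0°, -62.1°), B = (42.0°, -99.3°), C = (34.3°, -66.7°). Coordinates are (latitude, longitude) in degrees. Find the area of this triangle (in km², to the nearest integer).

24647721 km²

Side lengths (central angles): a = 0.4640, b = 1.8213, c = 2.0112 rad; semiperimeter s = 2.1483.
By l'Huilier's theorem, tan(E/4) = √[tan(s/2) tan((s−a)/2) tan((s−b)/2) tan((s−c)/2)], giving spherical excess E = 0.6072 rad.
Area = E·R² = 0.6072 × (6371)² ≈ 24647721 km².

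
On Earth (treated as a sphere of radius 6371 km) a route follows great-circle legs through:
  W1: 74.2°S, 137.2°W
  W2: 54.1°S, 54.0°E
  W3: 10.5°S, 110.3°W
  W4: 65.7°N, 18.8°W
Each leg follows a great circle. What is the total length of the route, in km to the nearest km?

29544 km

Leg W1→W2: central angle 0.8985 rad, distance 5724.1 km.
Leg W2→W3: central angle 1.9904 rad, distance 12681.0 km.
Leg W3→W4: central angle 1.7484 rad, distance 11139.1 km.
Total: 5724.1 + 12681.0 + 11139.1 ≈ 29544 km.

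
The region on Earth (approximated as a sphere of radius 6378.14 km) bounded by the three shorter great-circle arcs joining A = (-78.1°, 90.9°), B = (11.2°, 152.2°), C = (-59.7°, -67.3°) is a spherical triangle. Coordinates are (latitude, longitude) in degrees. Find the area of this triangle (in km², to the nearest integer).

Side lengths (central angles): a = 2.1527, b = 0.7254, c = 1.6639 rad; semiperimeter s = 2.2710.
By l'Huilier's theorem, tan(E/4) = √[tan(s/2) tan((s−a)/2) tan((s−b)/2) tan((s−c)/2)], giving spherical excess E = 0.7788 rad.
Area = E·R² = 0.7788 × (6378.14)² ≈ 31681235 km².

31681235 km²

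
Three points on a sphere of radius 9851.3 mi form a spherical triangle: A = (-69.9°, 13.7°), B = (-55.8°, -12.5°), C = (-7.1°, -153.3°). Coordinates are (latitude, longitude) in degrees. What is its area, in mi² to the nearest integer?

37966701 mi²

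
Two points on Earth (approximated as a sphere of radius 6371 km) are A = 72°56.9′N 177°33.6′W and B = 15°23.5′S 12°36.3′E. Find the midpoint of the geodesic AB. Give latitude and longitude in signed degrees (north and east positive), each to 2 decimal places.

45.55°, 16.99°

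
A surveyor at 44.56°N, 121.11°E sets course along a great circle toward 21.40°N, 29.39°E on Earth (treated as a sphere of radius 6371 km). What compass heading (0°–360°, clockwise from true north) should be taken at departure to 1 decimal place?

With φ₁ = 0.7777, φ₂ = 0.3735, Δλ = -1.6008 rad, the forward-azimuth formula gives
θ = atan2( sin Δλ cos φ₂ , cos φ₁ sin φ₂ − sin φ₁ cos φ₂ cos Δλ ) = atan2(-0.9306, 0.2796) = -73.28°.
Adding 360° brings this into [0°, 360°): 286.7°.

286.7°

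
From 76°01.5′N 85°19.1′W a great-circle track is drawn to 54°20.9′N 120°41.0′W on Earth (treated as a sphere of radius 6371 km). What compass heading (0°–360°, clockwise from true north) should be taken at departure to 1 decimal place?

231.8°

Δλ = -35.365° = -0.6172 rad.
y = sin Δλ · cos φ₂ = (-0.5788)(0.5829) = -0.3373
x = cos φ₁ sin φ₂ − sin φ₁ cos φ₂ cos Δλ = (0.2415)(0.8126) − (0.9704)(0.5829)(0.8155) = -0.2650
θ = atan2(y, x) = -128.15°; adding 360° gives 231.8°.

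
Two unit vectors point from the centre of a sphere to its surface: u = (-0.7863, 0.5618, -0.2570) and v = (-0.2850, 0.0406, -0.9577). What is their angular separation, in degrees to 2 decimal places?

60.46°

u·v = 0.4930; |u| = 1.0000, |v| = 1.0000.
cos θ = (u·v)/(|u||v|) = 0.4930, so θ = 60.46°.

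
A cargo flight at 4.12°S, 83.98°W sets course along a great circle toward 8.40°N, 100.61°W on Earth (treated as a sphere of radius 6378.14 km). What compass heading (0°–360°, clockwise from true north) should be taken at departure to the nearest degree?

Δλ = -16.630° = -0.2902 rad.
y = sin Δλ · cos φ₂ = (-0.2862)(0.9893) = -0.2831
x = cos φ₁ sin φ₂ − sin φ₁ cos φ₂ cos Δλ = (0.9974)(0.1461) − (-0.0718)(0.9893)(0.9582) = 0.2138
θ = atan2(y, x) = -52.94°; adding 360° gives 307°.

307°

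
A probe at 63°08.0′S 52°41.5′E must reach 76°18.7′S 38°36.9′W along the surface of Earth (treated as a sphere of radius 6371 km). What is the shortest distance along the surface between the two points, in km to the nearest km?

3358 km

With latitudes φ₁ = -63.133°, φ₂ = -76.312° and longitude difference Δλ = -91.307°:
Haversine: a = sin²(Δφ/2) + cos φ₁ cos φ₂ sin²(Δλ/2) = 0.0132 + (0.4519)(0.2366)(0.5114) = 0.06786.
Central angle c = 2·arcsin(√a) = 0.52707 rad.
Distance = R·c = 6371 × 0.5271 ≈ 3358 km.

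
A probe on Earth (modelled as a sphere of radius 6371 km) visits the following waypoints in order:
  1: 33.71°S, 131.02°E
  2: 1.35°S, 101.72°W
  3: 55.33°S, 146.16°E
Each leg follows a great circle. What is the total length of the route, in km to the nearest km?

Leg 1→2: central angle 2.0834 rad, distance 13273.1 km.
Leg 2→3: central angle 1.7668 rad, distance 11256.4 km.
Total: 13273.1 + 11256.4 ≈ 24529 km.

24529 km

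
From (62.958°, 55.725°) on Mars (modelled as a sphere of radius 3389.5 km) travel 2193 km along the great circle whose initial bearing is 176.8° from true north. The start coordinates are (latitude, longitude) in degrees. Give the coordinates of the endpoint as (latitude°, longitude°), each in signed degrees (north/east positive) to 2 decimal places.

Angular distance δ = d/R = 2193/3389.5 = 0.64700 rad; initial bearing θ = 3.0857 rad.
sin φ₂ = sin φ₁ cos δ + cos φ₁ sin δ cos θ = (0.8907)(0.7979) + (0.4546)(0.6028)(-0.9984) = 0.4370, so φ₂ = 25.91°.
Δλ = atan2(sin θ sin δ cos φ₁, cos δ − sin φ₁ sin φ₂) = atan2(0.0153, 0.4086) = 2.144°.
λ₂ = 55.725° + 2.144° = 57.87°.

25.91°, 57.87°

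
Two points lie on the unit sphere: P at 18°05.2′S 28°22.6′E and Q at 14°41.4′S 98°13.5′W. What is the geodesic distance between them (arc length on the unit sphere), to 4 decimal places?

With latitudes φ₁ = -18.087°, φ₂ = -14.690° and longitude difference Δλ = -126.602°:
cos c = sin φ₁ sin φ₂ + cos φ₁ cos φ₂ cos Δλ = (-0.3105)(-0.2536) + (0.9506)(0.9673)(-0.5962) = -0.46953,
so c = arccos(-0.46953) = 2.05956 rad.
On the unit sphere the arc length equals the central angle: 2.0596.

2.0596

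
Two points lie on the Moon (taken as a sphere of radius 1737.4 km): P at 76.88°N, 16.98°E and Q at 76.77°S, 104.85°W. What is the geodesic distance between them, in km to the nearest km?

In radians: φ₁ = 1.3418, φ₂ = -1.3399, Δλ = -121.830° = -2.1263 rad.
cos c = sin φ₁ sin φ₂ + cos φ₁ cos φ₂ cos Δλ = (0.9739)(-0.9735) + (0.2270)(0.2289)(-0.5274) = -0.97545,
so c = arccos(-0.97545) = 2.91954 rad.
Distance = R·c = 1737.4 × 2.9195 ≈ 5072 km.

5072 km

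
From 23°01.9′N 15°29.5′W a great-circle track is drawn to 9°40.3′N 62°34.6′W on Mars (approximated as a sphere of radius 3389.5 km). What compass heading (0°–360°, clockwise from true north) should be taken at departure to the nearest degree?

With φ₁ = 0.4020, φ₂ = 0.1688, Δλ = -0.8218 rad, the forward-azimuth formula gives
θ = atan2( sin Δλ cos φ₂ , cos φ₁ sin φ₂ − sin φ₁ cos φ₂ cos Δλ ) = atan2(-0.7220, -0.1080) = -98.51°.
Adding 360° brings this into [0°, 360°): 261°.

261°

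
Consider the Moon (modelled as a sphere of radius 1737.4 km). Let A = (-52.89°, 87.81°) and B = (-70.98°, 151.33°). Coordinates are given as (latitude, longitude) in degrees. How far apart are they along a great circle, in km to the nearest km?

In radians: φ₁ = -0.9231, φ₂ = -1.2388, Δλ = 63.520° = 1.1086 rad.
cos c = sin φ₁ sin φ₂ + cos φ₁ cos φ₂ cos Δλ = (-0.7975)(-0.9454) + (0.6033)(0.3259)(0.4459) = 0.84161,
so c = arccos(0.84161) = 0.57053 rad.
Distance = R·c = 1737.4 × 0.5705 ≈ 991 km.

991 km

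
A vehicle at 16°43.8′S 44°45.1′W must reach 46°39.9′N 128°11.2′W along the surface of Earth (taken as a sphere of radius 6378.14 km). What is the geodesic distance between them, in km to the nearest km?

10878 km

Let φ₁ = -0.2920 rad, φ₂ = 0.8145 rad, and Δλ = -1.4562 rad.
cos c = sin φ₁ sin φ₂ + cos φ₁ cos φ₂ cos Δλ = (-0.2879)(0.7274) + (0.9577)(0.6863)(0.1143) = -0.13424,
so c = arccos(-0.13424) = 1.70544 rad.
Distance = R·c = 6378.14 × 1.7054 ≈ 10878 km.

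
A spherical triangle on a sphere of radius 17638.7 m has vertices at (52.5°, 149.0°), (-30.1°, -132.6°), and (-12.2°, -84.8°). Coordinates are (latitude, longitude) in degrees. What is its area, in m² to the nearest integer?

Side lengths (central angles): a = 0.8312, b = 2.1166, c = 1.8671 rad; semiperimeter s = 2.4074.
By l'Huilier's theorem, tan(E/4) = √[tan(s/2) tan((s−a)/2) tan((s−b)/2) tan((s−c)/2)], giving spherical excess E = 1.2593 rad.
Area = E·R² = 1.2593 × (17638.7)² ≈ 391813170 m².

391813170 m²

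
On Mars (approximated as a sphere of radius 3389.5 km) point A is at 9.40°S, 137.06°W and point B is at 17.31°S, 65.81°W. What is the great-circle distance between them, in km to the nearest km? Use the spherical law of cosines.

4107 km

Let φ₁ = -0.1641 rad, φ₂ = -0.3021 rad, and Δλ = 1.2435 rad.
cos c = sin φ₁ sin φ₂ + cos φ₁ cos φ₂ cos Δλ = (-0.1633)(-0.2975) + (0.9866)(0.9547)(0.3214) = 0.35136,
so c = arccos(0.35136) = 1.21178 rad.
Distance = R·c = 3389.5 × 1.2118 ≈ 4107 km.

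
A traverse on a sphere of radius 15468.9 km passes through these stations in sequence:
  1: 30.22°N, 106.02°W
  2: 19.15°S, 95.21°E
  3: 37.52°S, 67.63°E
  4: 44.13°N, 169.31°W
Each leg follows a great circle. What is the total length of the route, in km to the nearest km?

87836 km

Leg 1→2: central angle 2.7545 rad, distance 42608.5 km.
Leg 2→3: central angle 0.5278 rad, distance 8165.0 km.
Leg 3→4: central angle 2.3959 rad, distance 37062.0 km.
Total: 42608.5 + 8165.0 + 37062.0 ≈ 87836 km.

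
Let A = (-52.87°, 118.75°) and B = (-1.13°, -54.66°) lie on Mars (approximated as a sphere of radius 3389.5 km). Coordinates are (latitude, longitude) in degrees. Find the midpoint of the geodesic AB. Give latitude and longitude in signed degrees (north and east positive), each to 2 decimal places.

-63.57°, -44.84°

The central angle between A and B is δ = 2.1942 rad.
With f = 0.5, the slerp weights are sin((1−f)δ)/sin δ = 1.0961 and sin(fδ)/sin δ = 1.0961.
Weighted sum of the unit vectors: (1.0961)·(-0.2903,0.5292,-0.7973) + (1.0961)·(0.5783,-0.8156,-0.0197) = (0.3156, -0.3139, -0.8955).
Converting back: φ = atan2(z, √(x²+y²)) = -63.57°, λ = atan2(y, x) = -44.84°.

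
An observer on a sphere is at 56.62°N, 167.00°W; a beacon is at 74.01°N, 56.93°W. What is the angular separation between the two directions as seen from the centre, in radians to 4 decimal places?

In radians: φ₁ = 0.9882, φ₂ = 1.2917, Δλ = 110.070° = 1.9211 rad.
Haversine: a = sin²(Δφ/2) + cos φ₁ cos φ₂ sin²(Δλ/2) = 0.0229 + (0.5502)(0.2755)(0.6716) = 0.12464.
Central angle c = 2·arcsin(√a) = 0.72164 rad.
So the angular separation is 0.7216 rad.

0.7216 rad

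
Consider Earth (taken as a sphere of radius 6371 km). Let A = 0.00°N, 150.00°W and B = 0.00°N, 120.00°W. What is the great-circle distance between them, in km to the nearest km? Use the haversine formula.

3336 km

In radians: φ₁ = 0.0000, φ₂ = 0.0000, Δλ = 30.000° = 0.5236 rad.
Haversine: a = sin²(Δφ/2) + cos φ₁ cos φ₂ sin²(Δλ/2) = 0.0000 + (1.0000)(1.0000)(0.0670) = 0.06699.
Central angle c = 2·arcsin(√a) = 0.52360 rad.
Distance = R·c = 6371 × 0.5236 ≈ 3336 km.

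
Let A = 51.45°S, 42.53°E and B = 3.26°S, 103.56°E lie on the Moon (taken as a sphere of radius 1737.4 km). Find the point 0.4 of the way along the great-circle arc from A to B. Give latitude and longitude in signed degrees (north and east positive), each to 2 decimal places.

-35.77°, 75.01°

The central angle between A and B is δ = 1.2177 rad.
With f = 0.4, the slerp weights are sin((1−f)δ)/sin δ = 0.7112 and sin(fδ)/sin δ = 0.4988.
Weighted sum of the unit vectors: (0.7112)·(0.4592,0.4213,-0.7821) + (0.4988)·(-0.2341,0.9706,-0.0569) = (0.2099, 0.7837, -0.5846).
Converting back: φ = atan2(z, √(x²+y²)) = -35.77°, λ = atan2(y, x) = 75.01°.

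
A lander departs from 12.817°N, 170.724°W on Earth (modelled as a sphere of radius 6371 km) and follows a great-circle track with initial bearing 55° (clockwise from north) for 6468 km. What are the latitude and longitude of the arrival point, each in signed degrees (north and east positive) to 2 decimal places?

Angular distance δ = d/R = 6468/6371 = 1.01523 rad; initial bearing θ = 0.9599 rad.
sin φ₂ = sin φ₁ cos δ + cos φ₁ sin δ cos θ = (0.2218)(0.5274) + (0.9751)(0.8496)(0.5736) = 0.5922, so φ₂ = 36.31°.
Δλ = atan2(sin θ sin δ cos φ₁, cos δ − sin φ₁ sin φ₂) = atan2(0.6786, 0.3961) = 59.731°.
λ₂ = -170.724° + 59.731° = -110.99°.

36.31°, -110.99°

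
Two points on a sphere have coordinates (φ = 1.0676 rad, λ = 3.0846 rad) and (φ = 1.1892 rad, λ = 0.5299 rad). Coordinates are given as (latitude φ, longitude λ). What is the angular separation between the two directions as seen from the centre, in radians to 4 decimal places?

0.8453 rad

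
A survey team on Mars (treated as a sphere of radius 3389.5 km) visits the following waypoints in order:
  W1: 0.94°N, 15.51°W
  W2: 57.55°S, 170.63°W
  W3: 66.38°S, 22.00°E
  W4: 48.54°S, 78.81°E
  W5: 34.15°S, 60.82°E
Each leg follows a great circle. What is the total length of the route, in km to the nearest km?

Leg W1→W2: central angle 2.0950 rad, distance 7101.1 km.
Leg W2→W3: central angle 0.9723 rad, distance 3295.7 km.
Leg W3→W4: central angle 0.5884 rad, distance 1994.2 km.
Leg W4→W5: central angle 0.3427 rad, distance 1161.7 km.
Total: 7101.1 + 3295.7 + 1994.2 + 1161.7 ≈ 13553 km.

13553 km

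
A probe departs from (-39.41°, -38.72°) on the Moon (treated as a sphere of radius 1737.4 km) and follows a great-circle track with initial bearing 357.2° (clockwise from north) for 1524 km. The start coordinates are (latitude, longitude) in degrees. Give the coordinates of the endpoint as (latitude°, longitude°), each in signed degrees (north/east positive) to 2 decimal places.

10.81°, -40.91°

Angular distance δ = d/R = 1524/1737.4 = 0.87717 rad; initial bearing θ = 6.2343 rad.
sin φ₂ = sin φ₁ cos δ + cos φ₁ sin δ cos θ = (-0.6349)(0.6393) + (0.7726)(0.7689)(0.9988) = 0.1875, so φ₂ = 10.81°.
Δλ = atan2(sin θ sin δ cos φ₁, cos δ − sin φ₁ sin φ₂) = atan2(-0.0290, 0.7584) = -2.192°.
λ₂ = -38.720° − 2.192° = -40.91°.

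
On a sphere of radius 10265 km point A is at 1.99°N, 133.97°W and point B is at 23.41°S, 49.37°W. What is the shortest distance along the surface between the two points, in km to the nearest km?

Let φ₁ = 0.0347 rad, φ₂ = -0.4086 rad, and Δλ = 1.4765 rad.
cos c = sin φ₁ sin φ₂ + cos φ₁ cos φ₂ cos Δλ = (0.0347)(-0.3973) + (0.9994)(0.9177)(0.0941) = 0.07251,
so c = arccos(0.07251) = 1.49822 rad.
Distance = R·c = 10265 × 1.4982 ≈ 15379 km.

15379 km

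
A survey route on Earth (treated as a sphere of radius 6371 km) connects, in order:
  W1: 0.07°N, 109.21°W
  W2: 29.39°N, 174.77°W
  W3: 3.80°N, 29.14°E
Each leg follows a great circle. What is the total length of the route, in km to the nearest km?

23184 km

Leg W1→W2: central angle 1.2014 rad, distance 7653.9 km.
Leg W2→W3: central angle 2.4376 rad, distance 15529.8 km.
Total: 7653.9 + 15529.8 ≈ 23184 km.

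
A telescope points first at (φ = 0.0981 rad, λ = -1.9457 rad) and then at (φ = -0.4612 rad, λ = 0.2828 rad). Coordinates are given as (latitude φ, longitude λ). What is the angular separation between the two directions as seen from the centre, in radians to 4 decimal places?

2.1999 rad

In radians: φ₁ = 0.0981, φ₂ = -0.4612, Δλ = 127.684° = 2.2285 rad.
Haversine: a = sin²(Δφ/2) + cos φ₁ cos φ₂ sin²(Δλ/2) = 0.0762 + (0.9952)(0.8955)(0.8057) = 0.79419.
Central angle c = 2·arcsin(√a) = 2.19986 rad.
So the angular separation is 2.1999 rad.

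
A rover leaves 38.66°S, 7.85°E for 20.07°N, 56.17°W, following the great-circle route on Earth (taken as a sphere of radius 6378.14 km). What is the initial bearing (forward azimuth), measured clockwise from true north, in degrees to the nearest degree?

302°

Δλ = -64.020° = -1.1174 rad.
y = sin Δλ · cos φ₂ = (-0.8989)(0.9393) = -0.8444
x = cos φ₁ sin φ₂ − sin φ₁ cos φ₂ cos Δλ = (0.7809)(0.3432) − (-0.6247)(0.9393)(0.4381) = 0.5250
θ = atan2(y, x) = -58.13°; adding 360° gives 302°.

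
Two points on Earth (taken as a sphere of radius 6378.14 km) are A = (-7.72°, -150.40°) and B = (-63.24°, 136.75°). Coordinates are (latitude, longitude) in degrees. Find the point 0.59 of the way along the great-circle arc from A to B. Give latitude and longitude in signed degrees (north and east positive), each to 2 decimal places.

The central angle between A and B is δ = 1.3166 rad.
With f = 0.59, the slerp weights are sin((1−f)δ)/sin δ = 0.5310 and sin(fδ)/sin δ = 0.7243.
Weighted sum of the unit vectors: (0.5310)·(-0.8616,-0.4895,-0.1343) + (0.7243)·(-0.3280,0.3085,-0.8929) = (-0.6951, -0.0365, -0.7180).
Converting back: φ = atan2(z, √(x²+y²)) = -45.89°, λ = atan2(y, x) = -177.00°.

-45.89°, -177.00°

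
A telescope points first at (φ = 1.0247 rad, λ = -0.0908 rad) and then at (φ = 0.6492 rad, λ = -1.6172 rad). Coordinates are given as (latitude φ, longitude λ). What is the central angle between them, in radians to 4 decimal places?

1.0063 rad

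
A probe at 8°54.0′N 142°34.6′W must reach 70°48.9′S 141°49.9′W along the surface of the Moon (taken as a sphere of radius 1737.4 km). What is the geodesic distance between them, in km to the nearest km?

With latitudes φ₁ = 8.900°, φ₂ = -70.815° and longitude difference Δλ = 0.745°:
Haversine: a = sin²(Δφ/2) + cos φ₁ cos φ₂ sin²(Δλ/2) = 0.4107 + (0.9880)(0.3286)(0.0000) = 0.41074.
Central angle c = 2·arcsin(√a) = 1.39132 rad.
Distance = R·c = 1737.4 × 1.3913 ≈ 2417 km.

2417 km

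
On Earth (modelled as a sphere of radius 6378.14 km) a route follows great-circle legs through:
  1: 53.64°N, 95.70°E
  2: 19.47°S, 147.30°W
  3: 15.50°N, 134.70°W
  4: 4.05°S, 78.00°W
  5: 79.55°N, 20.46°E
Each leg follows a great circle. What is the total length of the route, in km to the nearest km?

Leg 1→2: central angle 2.1202 rad, distance 13522.9 km.
Leg 2→3: central angle 0.6475 rad, distance 4130.1 km.
Leg 3→4: central angle 1.0369 rad, distance 6613.7 km.
Leg 4→5: central angle 1.6670 rad, distance 10632.5 km.
Total: 13522.9 + 4130.1 + 6613.7 + 10632.5 ≈ 34899 km.

34899 km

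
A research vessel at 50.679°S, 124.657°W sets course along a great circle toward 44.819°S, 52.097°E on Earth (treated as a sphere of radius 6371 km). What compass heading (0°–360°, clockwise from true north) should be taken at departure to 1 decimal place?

177.7°

Δλ = 176.754° = 3.0849 rad.
y = sin Δλ · cos φ₂ = (0.0566)(0.7093) = 0.0402
x = cos φ₁ sin φ₂ − sin φ₁ cos φ₂ cos Δλ = (0.6337)(-0.7049) − (-0.7736)(0.7093)(-0.9984) = -0.9945
θ = atan2(y, x) = 177.69°, so the bearing is 177.7°.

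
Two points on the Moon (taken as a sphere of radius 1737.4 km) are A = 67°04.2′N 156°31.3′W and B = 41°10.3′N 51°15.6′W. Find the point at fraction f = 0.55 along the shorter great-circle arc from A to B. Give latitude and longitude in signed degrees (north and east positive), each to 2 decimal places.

The central angle between A and B is δ = 1.0133 rad.
With f = 0.55, the slerp weights are sin((1−f)δ)/sin δ = 0.5189 and sin(fδ)/sin δ = 0.6233.
Weighted sum of the unit vectors: (0.5189)·(-0.3574,-0.1552,0.9210) + (0.6233)·(0.4711,-0.5871,0.6583) = (0.1082, -0.4465, 0.8882).
Converting back: φ = atan2(z, √(x²+y²)) = 62.65°, λ = atan2(y, x) = -76.38°.

62.65°, -76.38°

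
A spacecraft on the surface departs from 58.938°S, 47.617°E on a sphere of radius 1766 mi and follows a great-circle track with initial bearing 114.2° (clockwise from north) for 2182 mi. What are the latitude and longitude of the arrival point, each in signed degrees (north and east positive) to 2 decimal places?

Angular distance δ = d/R = 2182/1766 = 1.23556 rad; initial bearing θ = 1.9932 rad.
sin φ₂ = sin φ₁ cos δ + cos φ₁ sin δ cos θ = (-0.8566)(0.3290) + (0.5160)(0.9443)(-0.4099) = -0.4815, so φ₂ = -28.79°.
Δλ = atan2(sin θ sin δ cos φ₁, cos δ − sin φ₁ sin φ₂) = atan2(0.4444, -0.0835) = 100.642°.
λ₂ = 47.617° + 100.642° = 148.26°.

-28.79°, 148.26°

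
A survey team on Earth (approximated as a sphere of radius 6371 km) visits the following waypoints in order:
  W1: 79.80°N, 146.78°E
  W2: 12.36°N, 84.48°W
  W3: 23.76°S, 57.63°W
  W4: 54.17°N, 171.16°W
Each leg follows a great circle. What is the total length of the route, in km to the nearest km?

Leg W1→W2: central angle 1.4682 rad, distance 9353.9 km.
Leg W2→W3: central angle 0.7793 rad, distance 4965.0 km.
Leg W3→W4: central angle 2.1419 rad, distance 13646.0 km.
Total: 9353.9 + 4965.0 + 13646.0 ≈ 27965 km.

27965 km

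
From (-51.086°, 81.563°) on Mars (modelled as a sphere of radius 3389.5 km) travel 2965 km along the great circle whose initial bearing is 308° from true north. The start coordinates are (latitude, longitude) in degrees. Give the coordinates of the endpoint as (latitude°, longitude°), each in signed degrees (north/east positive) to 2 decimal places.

-11.66°, 43.43°

Angular distance δ = d/R = 2965/3389.5 = 0.87476 rad; initial bearing θ = 5.3756 rad.
sin φ₂ = sin φ₁ cos δ + cos φ₁ sin δ cos θ = (-0.7781)(0.6412) + (0.6282)(0.7674)(0.6157) = -0.2021, so φ₂ = -11.66°.
Δλ = atan2(sin θ sin δ cos φ₁, cos δ − sin φ₁ sin φ₂) = atan2(-0.3799, 0.4839) = -38.131°.
λ₂ = 81.563° − 38.131° = 43.43°.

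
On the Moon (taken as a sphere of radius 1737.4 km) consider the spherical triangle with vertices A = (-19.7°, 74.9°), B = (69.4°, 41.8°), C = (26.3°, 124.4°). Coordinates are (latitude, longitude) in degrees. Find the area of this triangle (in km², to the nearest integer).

2466861 km²

Side lengths (central angles): a = 1.0980, b = 1.1606, c = 1.6089 rad; semiperimeter s = 1.9337.
By l'Huilier's theorem, tan(E/4) = √[tan(s/2) tan((s−a)/2) tan((s−b)/2) tan((s−c)/2)], giving spherical excess E = 0.8172 rad.
Area = E·R² = 0.8172 × (1737.4)² ≈ 2466861 km².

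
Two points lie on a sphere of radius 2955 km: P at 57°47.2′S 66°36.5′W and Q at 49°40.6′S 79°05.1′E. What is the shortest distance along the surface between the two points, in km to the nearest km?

With latitudes φ₁ = -57.787°, φ₂ = -49.677° and longitude difference Δλ = 145.693°:
Haversine: a = sin²(Δφ/2) + cos φ₁ cos φ₂ sin²(Δλ/2) = 0.0050 + (0.5331)(0.6471)(0.9130) = 0.31995.
Central angle c = 2·arcsin(√a) = 1.20242 rad.
Distance = R·c = 2955 × 1.2024 ≈ 3553 km.

3553 km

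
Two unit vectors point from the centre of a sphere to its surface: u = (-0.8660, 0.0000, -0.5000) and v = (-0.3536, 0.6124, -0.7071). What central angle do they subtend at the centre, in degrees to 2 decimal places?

u·v = 0.6598; |u| = 1.0000, |v| = 1.0000.
cos θ = (u·v)/(|u||v|) = 0.6598, so θ = 48.72°.

48.72°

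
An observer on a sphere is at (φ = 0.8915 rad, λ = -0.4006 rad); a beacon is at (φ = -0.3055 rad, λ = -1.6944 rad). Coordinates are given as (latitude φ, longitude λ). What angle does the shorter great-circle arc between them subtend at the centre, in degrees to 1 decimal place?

With latitudes φ₁ = 51.079°, φ₂ = -17.504° and longitude difference Δλ = -74.129°:
cos c = sin φ₁ sin φ₂ + cos φ₁ cos φ₂ cos Δλ = (0.7780)(-0.3008) + (0.6282)(0.9537)(0.2735) = -0.07015,
so c = arccos(-0.07015) = 1.64101 rad.
So the angular separation is 94.0°.

94.0°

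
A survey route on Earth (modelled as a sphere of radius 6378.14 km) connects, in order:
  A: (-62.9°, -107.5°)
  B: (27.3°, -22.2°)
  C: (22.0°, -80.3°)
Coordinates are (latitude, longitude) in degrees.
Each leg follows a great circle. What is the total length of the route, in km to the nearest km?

Leg A→B: central angle 1.9553 rad, distance 12471.4 km.
Leg B→C: central angle 0.9183 rad, distance 5856.8 km.
Total: 12471.4 + 5856.8 ≈ 18328 km.

18328 km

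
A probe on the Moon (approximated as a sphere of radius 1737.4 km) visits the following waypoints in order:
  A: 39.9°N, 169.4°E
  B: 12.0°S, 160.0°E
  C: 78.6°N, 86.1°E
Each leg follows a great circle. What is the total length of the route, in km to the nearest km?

4587 km

Leg A→B: central angle 0.9186 rad, distance 1595.9 km.
Leg B→C: central angle 1.7216 rad, distance 2991.0 km.
Total: 1595.9 + 2991.0 ≈ 4587 km.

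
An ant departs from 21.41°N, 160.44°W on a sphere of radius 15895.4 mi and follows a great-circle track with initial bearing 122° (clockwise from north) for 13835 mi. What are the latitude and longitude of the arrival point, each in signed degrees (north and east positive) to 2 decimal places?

-8.16°, -119.52°

Angular distance δ = d/R = 13835/15895.4 = 0.87038 rad; initial bearing θ = 2.1293 rad.
sin φ₂ = sin φ₁ cos δ + cos φ₁ sin δ cos θ = (0.3650)(0.6445) + (0.9310)(0.7646)(-0.5299) = -0.1419, so φ₂ = -8.16°.
Δλ = atan2(sin θ sin δ cos φ₁, cos δ − sin φ₁ sin φ₂) = atan2(0.6036, 0.6963) = 40.921°.
λ₂ = -160.440° + 40.921° = -119.52°.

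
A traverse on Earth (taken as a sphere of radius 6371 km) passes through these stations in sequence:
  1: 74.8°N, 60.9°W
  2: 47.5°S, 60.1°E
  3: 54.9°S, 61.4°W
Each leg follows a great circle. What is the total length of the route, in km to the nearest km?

23328 km

Leg 1→2: central angle 2.5026 rad, distance 15944.3 km.
Leg 2→3: central angle 1.1590 rad, distance 7384.2 km.
Total: 15944.3 + 7384.2 ≈ 23328 km.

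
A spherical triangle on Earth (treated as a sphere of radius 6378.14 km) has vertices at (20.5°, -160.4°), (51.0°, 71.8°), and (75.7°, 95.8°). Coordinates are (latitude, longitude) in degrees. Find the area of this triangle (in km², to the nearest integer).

9861744 km²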